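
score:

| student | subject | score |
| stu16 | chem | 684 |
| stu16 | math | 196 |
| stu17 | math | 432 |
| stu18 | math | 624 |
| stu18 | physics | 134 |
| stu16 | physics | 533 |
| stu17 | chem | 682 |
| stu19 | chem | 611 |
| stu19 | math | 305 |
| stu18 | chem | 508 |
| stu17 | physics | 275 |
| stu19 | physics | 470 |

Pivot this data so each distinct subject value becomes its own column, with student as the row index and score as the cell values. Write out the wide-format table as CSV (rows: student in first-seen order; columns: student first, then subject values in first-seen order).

student,chem,math,physics
stu16,684,196,533
stu17,682,432,275
stu18,508,624,134
stu19,611,305,470

Columns: student plus the 3 distinct subject values (chem, math, physics).
For example, row stu16 column chem takes score=684 from the long row (stu16, chem).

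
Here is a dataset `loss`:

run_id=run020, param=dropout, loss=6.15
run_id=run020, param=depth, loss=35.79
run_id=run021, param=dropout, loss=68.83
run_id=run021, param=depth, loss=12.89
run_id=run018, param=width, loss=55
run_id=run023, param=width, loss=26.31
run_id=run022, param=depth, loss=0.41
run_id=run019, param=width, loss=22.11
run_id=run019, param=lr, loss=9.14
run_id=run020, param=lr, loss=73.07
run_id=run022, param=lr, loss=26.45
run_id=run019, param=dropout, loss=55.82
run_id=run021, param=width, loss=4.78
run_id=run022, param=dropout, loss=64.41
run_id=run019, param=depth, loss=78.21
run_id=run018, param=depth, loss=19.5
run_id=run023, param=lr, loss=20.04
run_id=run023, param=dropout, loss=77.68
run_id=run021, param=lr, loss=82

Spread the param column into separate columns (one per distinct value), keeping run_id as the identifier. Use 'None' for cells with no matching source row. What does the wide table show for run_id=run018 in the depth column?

The long row with run_id=run018, param=depth has loss=19.5.

19.5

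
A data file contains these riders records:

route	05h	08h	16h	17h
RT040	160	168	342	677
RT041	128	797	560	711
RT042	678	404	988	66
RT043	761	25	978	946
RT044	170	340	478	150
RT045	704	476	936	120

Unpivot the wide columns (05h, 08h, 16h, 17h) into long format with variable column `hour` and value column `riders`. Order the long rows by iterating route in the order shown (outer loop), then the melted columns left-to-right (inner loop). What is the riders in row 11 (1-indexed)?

24 rows total (6 × 4). Row 11: index ⌊(11-1)/4⌋ = 2 into route → RT042; (11-1) mod 4 = 2 into the melted columns → 16h.
So row 11 is (RT042, 16h, 988); riders = 988.

988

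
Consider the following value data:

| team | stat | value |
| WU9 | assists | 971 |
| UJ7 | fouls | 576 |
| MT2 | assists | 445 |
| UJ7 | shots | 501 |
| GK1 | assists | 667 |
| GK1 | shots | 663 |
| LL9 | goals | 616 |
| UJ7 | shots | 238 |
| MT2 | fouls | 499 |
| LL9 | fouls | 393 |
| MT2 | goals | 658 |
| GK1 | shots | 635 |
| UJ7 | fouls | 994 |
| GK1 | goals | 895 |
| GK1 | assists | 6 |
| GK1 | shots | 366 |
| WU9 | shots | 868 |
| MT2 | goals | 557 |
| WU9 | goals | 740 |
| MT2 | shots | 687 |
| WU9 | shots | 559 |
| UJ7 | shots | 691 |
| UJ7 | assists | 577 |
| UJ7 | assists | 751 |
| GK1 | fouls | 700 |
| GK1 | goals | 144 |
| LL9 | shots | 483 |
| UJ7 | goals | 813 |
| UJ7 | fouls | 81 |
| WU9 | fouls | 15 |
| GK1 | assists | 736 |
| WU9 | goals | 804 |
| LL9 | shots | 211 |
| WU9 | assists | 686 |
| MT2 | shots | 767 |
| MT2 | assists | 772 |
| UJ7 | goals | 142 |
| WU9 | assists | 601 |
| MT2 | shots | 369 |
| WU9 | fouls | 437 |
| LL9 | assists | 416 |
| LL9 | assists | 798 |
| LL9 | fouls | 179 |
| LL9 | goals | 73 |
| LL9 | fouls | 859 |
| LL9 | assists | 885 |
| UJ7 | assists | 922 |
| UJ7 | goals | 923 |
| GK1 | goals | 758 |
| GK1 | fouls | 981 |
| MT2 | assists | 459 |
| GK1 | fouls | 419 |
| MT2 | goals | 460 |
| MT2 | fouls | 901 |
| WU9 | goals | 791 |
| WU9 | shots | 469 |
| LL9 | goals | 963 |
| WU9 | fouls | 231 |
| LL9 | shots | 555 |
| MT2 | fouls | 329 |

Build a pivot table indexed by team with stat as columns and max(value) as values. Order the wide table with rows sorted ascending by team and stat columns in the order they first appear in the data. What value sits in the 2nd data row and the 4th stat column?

963

With rows sorted ascending by team, row 2 is team=LL9. stat columns in first-appearance order: assists, fouls, shots, goals; column 4 is goals.
Long rows with team=LL9, stat=goals: max(616, 73, 963) = 963.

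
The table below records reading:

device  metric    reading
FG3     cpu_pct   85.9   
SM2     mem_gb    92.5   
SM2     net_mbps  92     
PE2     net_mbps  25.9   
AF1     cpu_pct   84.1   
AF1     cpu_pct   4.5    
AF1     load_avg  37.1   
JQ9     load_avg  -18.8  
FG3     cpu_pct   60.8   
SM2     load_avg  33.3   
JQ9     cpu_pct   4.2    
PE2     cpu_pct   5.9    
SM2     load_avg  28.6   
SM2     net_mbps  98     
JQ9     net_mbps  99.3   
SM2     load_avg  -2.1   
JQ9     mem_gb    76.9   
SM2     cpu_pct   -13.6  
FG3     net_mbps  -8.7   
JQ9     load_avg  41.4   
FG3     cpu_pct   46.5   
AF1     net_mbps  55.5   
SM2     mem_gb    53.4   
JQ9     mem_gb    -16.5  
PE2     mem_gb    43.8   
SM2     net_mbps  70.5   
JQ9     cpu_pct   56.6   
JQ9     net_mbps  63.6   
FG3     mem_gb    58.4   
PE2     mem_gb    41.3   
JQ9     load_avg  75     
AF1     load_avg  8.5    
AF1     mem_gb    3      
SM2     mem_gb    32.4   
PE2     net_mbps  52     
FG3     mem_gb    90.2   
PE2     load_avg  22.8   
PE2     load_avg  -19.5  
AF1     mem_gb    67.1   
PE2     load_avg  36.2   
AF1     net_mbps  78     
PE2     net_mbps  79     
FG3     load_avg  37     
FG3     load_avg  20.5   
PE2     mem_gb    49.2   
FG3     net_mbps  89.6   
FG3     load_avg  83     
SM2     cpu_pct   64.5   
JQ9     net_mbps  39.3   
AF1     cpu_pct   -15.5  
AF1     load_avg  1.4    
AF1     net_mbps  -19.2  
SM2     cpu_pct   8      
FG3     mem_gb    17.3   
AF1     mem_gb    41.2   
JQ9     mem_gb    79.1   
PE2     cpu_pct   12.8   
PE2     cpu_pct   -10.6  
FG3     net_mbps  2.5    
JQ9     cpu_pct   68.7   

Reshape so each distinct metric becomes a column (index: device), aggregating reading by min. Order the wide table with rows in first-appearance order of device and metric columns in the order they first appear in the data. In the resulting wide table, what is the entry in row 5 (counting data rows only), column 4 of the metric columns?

-18.8

With rows in first-appearance order of device, row 5 is device=JQ9. metric columns in first-appearance order: cpu_pct, mem_gb, net_mbps, load_avg; column 4 is load_avg.
Long rows with device=JQ9, metric=load_avg: min(-18.8, 41.4, 75) = -18.8.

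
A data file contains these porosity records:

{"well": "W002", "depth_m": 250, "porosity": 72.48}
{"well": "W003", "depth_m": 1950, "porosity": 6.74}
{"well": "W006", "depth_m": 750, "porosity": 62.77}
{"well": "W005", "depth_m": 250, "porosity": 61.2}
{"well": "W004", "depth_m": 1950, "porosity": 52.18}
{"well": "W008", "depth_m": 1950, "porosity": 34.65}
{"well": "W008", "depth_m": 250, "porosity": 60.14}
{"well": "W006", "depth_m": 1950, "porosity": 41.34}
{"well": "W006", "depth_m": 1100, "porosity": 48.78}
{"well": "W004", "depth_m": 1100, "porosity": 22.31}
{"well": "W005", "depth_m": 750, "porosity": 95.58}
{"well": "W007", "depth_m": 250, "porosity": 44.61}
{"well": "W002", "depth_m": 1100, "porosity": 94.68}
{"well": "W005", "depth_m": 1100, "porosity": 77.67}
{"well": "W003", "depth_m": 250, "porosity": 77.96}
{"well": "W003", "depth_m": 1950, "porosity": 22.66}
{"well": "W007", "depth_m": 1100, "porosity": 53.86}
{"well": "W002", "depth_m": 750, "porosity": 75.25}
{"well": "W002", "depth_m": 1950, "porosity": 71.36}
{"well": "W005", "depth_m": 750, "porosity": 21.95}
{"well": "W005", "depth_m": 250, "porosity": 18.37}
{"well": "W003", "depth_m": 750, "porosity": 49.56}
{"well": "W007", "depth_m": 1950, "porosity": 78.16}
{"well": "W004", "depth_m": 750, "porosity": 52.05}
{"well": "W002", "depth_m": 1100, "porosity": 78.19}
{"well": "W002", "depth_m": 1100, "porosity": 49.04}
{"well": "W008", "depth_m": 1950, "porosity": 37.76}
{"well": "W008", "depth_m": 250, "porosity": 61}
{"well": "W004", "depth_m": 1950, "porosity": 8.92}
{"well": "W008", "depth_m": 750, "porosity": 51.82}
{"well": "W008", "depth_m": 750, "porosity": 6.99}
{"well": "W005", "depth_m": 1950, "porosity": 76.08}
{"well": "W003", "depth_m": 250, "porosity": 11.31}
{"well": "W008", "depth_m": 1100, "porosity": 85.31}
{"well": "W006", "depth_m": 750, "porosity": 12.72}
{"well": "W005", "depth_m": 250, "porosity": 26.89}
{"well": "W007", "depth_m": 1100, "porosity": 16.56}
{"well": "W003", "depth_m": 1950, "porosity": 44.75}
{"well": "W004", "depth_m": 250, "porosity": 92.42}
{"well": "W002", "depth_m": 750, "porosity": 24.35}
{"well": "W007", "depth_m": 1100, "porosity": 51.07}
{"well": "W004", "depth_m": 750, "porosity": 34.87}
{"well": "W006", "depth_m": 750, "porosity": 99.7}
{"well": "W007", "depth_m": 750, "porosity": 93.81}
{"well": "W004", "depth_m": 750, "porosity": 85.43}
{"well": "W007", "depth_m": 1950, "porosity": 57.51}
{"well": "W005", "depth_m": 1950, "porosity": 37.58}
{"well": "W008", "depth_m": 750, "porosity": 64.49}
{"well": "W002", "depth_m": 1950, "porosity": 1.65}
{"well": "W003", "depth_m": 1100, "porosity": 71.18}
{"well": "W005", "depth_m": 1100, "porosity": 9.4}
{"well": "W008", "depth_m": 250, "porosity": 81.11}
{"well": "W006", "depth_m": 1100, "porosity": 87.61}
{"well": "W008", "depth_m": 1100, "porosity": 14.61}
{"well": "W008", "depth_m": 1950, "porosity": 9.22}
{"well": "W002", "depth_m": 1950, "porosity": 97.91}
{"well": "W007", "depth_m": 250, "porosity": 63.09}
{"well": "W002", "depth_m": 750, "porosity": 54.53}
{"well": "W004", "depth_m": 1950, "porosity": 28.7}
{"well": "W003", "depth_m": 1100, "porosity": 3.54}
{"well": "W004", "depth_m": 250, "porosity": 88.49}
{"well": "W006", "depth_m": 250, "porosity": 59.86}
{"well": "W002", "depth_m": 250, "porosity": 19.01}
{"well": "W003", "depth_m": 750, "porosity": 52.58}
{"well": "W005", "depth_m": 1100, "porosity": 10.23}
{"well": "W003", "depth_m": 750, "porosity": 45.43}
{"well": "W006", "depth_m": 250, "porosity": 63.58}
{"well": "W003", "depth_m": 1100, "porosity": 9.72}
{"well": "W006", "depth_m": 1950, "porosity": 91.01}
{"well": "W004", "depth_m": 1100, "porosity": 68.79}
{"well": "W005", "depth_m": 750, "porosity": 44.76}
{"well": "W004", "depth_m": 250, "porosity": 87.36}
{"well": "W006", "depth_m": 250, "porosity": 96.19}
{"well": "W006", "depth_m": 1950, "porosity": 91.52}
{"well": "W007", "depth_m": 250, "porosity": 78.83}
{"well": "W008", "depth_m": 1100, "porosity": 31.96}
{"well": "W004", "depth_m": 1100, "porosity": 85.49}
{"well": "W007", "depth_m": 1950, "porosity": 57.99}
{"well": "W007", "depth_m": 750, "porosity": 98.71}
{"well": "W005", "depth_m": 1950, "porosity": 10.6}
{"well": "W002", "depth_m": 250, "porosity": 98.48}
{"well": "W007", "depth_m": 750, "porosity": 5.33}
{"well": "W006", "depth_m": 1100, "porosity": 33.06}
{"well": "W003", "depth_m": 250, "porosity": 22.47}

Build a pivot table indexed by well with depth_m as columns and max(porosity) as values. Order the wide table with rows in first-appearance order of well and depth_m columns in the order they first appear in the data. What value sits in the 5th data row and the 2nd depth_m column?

52.18

With rows in first-appearance order of well, row 5 is well=W004. depth_m columns in first-appearance order: 250, 1950, 750, 1100; column 2 is 1950.
Long rows with well=W004, depth_m=1950: max(52.18, 8.92, 28.7) = 52.18.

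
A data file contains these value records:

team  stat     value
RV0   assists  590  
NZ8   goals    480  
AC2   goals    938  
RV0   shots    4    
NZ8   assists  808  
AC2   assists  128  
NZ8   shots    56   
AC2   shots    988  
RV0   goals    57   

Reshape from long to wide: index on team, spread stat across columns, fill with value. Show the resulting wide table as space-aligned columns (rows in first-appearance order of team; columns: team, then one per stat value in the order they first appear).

Columns: team plus the 3 distinct stat values (assists, goals, shots).
For example, row RV0 column assists takes value=590 from the long row (RV0, assists).

team  assists  goals  shots
RV0   590      57     4    
NZ8   808      480    56   
AC2   128      938    988  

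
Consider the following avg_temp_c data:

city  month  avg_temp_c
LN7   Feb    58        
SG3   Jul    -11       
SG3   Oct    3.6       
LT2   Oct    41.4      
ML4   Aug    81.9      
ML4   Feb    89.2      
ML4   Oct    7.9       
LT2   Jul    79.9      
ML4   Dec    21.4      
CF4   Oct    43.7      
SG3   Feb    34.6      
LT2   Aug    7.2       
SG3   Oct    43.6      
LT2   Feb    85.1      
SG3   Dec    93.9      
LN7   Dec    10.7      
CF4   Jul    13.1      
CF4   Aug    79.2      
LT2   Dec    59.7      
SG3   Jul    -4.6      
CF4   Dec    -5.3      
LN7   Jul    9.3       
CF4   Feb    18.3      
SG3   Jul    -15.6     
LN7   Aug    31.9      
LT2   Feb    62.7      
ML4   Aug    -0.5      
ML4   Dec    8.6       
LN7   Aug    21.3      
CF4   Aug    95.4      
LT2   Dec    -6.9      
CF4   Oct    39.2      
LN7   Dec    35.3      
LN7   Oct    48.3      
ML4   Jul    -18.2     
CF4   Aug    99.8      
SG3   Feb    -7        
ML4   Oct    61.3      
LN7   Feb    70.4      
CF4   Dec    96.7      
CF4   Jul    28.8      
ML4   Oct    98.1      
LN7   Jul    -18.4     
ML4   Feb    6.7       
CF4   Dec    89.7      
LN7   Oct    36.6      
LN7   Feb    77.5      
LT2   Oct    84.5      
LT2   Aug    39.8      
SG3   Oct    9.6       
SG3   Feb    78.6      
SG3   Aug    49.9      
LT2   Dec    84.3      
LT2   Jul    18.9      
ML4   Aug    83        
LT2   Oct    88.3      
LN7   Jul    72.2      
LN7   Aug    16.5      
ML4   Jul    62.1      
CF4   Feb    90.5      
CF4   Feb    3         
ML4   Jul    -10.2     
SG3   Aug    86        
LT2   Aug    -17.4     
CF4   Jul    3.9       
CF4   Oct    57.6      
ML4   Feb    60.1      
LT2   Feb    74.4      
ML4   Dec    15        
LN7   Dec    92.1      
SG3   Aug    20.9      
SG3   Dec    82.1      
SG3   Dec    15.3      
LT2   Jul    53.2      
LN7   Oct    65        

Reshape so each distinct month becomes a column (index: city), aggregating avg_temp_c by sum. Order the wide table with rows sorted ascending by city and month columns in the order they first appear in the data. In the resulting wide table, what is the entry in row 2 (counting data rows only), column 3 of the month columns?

149.9

With rows sorted ascending by city, row 2 is city=LN7. month columns in first-appearance order: Feb, Jul, Oct, Aug, Dec; column 3 is Oct.
Long rows with city=LN7, month=Oct: 48.3 + 36.6 + 65 = 149.9.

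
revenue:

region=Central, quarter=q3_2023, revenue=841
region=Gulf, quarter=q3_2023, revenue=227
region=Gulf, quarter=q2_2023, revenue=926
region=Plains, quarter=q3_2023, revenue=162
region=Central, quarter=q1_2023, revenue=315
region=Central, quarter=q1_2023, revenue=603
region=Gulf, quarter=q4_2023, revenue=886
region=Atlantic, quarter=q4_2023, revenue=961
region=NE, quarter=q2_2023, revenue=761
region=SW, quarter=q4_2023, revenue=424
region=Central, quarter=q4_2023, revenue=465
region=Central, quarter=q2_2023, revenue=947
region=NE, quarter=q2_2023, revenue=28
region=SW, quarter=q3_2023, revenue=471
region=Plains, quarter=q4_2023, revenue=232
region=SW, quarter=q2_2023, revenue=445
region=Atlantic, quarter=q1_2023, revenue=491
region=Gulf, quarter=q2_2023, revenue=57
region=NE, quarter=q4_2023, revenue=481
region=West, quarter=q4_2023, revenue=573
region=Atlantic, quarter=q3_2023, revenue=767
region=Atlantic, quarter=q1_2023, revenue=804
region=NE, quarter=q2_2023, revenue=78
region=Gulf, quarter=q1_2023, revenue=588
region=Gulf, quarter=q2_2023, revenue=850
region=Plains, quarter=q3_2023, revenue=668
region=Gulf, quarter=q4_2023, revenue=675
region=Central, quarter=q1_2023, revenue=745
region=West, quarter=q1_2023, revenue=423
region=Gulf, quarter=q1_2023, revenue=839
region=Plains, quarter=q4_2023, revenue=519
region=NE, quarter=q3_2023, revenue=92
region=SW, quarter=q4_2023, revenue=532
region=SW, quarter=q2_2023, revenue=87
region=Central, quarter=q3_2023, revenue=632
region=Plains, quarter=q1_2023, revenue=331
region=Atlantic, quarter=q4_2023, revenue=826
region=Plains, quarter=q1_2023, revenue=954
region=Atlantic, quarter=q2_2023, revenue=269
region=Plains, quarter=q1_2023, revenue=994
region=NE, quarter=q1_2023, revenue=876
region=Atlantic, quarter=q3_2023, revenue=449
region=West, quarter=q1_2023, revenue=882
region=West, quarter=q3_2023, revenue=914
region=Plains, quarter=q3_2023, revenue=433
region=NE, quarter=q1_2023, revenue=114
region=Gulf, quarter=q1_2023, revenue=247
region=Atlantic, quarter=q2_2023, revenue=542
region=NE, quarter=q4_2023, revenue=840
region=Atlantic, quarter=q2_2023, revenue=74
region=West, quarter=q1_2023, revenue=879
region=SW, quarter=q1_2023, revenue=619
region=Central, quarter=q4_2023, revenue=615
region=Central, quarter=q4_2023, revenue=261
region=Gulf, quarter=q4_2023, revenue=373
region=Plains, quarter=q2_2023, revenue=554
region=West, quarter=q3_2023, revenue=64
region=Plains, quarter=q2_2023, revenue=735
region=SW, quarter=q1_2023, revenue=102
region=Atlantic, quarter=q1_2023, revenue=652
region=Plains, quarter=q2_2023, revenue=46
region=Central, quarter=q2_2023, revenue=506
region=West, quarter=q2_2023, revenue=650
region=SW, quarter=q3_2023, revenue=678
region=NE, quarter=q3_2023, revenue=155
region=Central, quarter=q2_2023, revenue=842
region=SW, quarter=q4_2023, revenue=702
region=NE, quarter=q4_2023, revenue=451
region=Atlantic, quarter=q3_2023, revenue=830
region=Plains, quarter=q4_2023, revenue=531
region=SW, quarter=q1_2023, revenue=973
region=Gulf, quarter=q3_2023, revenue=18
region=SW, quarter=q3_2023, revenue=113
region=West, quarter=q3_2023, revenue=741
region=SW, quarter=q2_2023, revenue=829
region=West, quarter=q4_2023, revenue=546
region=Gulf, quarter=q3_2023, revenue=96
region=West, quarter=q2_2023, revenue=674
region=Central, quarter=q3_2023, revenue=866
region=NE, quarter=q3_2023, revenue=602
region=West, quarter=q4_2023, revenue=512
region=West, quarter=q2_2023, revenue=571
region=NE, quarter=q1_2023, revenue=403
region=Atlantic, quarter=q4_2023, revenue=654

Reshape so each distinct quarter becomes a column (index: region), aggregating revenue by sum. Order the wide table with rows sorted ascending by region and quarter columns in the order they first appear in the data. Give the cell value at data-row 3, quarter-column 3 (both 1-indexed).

With rows sorted ascending by region, row 3 is region=Gulf. quarter columns in first-appearance order: q3_2023, q2_2023, q1_2023, q4_2023; column 3 is q1_2023.
Long rows with region=Gulf, quarter=q1_2023: 588 + 839 + 247 = 1674.

1674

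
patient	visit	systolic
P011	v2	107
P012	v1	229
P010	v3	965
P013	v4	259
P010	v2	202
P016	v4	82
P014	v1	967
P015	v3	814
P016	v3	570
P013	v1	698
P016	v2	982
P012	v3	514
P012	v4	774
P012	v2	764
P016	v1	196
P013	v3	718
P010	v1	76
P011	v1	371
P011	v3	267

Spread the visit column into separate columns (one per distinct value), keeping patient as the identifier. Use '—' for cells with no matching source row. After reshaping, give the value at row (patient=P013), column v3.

The long row with patient=P013, visit=v3 has systolic=718.

718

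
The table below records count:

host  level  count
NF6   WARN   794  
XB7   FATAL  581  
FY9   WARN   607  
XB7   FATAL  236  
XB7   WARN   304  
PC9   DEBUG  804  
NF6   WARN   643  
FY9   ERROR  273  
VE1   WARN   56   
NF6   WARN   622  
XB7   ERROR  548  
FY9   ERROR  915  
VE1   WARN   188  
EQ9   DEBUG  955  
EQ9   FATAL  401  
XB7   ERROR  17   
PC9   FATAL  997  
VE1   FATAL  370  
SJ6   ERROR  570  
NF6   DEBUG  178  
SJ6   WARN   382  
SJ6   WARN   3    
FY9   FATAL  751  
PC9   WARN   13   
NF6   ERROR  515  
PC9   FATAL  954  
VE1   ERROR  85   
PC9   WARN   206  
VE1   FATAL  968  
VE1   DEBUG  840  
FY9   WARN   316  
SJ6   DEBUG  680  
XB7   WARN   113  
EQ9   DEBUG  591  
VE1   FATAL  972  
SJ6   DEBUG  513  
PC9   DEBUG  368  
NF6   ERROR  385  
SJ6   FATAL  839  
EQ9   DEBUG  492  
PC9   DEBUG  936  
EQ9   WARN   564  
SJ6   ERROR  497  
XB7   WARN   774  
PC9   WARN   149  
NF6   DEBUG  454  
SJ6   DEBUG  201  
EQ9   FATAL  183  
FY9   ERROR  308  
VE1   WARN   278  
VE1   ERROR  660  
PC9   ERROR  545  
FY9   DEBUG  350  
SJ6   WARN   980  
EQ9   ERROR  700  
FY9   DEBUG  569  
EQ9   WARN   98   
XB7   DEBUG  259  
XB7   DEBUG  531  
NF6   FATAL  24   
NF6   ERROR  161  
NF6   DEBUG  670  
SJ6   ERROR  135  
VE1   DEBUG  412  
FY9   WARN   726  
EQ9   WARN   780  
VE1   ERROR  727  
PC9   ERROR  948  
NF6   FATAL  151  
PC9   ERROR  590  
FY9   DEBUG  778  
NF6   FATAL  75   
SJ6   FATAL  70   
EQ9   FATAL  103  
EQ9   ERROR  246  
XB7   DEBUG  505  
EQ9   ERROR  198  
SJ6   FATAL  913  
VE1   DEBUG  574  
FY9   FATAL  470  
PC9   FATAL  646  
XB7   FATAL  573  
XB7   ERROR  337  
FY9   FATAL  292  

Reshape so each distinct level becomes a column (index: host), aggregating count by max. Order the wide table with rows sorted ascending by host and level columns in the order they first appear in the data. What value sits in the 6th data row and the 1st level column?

With rows sorted ascending by host, row 6 is host=VE1. level columns in first-appearance order: WARN, FATAL, DEBUG, ERROR; column 1 is WARN.
Long rows with host=VE1, level=WARN: max(56, 188, 278) = 278.

278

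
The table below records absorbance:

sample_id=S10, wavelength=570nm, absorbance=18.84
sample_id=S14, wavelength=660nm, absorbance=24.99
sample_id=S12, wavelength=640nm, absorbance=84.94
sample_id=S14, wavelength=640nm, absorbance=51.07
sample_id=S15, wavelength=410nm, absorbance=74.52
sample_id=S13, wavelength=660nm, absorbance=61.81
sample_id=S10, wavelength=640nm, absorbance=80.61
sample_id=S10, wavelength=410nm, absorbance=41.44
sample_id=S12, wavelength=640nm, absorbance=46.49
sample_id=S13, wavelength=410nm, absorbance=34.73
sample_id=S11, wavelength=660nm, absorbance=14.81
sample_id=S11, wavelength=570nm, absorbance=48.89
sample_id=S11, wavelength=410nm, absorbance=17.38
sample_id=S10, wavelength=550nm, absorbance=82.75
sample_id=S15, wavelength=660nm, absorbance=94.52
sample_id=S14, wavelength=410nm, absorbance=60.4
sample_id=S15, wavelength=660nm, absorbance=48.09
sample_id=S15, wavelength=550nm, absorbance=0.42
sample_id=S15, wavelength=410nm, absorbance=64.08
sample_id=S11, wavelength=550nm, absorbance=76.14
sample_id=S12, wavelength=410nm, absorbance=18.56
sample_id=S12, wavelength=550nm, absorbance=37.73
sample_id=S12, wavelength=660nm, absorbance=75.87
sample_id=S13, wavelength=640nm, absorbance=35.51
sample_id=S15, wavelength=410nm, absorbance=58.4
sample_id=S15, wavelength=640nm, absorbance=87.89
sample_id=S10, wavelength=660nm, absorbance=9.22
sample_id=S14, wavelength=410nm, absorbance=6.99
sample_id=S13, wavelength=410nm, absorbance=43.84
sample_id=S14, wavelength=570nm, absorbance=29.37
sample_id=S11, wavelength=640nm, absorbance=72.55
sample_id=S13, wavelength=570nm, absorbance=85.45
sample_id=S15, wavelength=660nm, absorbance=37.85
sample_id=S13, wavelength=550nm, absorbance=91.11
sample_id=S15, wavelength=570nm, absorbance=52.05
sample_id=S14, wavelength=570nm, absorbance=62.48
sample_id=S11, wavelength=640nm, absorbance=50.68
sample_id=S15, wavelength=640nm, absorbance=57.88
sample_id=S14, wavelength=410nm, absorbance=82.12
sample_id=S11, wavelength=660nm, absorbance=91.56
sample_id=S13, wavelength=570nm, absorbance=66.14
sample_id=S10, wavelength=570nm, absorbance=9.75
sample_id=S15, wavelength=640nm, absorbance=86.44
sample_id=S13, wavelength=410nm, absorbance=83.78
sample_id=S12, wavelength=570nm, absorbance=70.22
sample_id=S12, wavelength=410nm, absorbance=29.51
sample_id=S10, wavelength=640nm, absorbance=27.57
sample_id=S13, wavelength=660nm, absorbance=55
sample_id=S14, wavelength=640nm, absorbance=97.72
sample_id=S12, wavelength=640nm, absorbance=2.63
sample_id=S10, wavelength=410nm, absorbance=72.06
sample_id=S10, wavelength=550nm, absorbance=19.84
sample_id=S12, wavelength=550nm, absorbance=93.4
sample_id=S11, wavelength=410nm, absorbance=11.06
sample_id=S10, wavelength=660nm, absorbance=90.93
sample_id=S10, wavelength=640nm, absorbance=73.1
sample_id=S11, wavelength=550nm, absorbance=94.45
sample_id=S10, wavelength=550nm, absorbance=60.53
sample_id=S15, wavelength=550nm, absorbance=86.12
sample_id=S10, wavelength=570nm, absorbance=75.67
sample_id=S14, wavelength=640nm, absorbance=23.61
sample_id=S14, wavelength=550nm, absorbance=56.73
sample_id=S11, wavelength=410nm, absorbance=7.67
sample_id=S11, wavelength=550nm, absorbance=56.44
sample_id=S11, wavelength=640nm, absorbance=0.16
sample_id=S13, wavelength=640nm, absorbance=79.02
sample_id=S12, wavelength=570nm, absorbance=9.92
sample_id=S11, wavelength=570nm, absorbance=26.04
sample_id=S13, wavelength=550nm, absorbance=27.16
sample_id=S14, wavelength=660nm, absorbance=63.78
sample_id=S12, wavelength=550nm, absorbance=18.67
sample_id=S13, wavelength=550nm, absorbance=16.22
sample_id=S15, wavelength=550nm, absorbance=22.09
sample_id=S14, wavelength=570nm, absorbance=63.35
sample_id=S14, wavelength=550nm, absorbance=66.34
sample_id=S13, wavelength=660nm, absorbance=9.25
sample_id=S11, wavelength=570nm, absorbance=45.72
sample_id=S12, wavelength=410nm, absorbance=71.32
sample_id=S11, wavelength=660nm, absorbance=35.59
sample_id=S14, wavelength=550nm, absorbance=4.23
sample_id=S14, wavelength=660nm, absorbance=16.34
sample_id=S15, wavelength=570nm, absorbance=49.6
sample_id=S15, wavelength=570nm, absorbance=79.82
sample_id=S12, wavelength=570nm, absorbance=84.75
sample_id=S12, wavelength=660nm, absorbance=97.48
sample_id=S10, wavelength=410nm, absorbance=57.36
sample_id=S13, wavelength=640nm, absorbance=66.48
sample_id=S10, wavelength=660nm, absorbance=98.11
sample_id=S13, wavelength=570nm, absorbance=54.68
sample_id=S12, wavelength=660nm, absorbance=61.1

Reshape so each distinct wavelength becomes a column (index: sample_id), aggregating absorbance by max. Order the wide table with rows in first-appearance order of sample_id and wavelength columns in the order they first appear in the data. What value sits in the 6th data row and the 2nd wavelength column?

91.56

With rows in first-appearance order of sample_id, row 6 is sample_id=S11. wavelength columns in first-appearance order: 570nm, 660nm, 640nm, 410nm, 550nm; column 2 is 660nm.
Long rows with sample_id=S11, wavelength=660nm: max(14.81, 91.56, 35.59) = 91.56.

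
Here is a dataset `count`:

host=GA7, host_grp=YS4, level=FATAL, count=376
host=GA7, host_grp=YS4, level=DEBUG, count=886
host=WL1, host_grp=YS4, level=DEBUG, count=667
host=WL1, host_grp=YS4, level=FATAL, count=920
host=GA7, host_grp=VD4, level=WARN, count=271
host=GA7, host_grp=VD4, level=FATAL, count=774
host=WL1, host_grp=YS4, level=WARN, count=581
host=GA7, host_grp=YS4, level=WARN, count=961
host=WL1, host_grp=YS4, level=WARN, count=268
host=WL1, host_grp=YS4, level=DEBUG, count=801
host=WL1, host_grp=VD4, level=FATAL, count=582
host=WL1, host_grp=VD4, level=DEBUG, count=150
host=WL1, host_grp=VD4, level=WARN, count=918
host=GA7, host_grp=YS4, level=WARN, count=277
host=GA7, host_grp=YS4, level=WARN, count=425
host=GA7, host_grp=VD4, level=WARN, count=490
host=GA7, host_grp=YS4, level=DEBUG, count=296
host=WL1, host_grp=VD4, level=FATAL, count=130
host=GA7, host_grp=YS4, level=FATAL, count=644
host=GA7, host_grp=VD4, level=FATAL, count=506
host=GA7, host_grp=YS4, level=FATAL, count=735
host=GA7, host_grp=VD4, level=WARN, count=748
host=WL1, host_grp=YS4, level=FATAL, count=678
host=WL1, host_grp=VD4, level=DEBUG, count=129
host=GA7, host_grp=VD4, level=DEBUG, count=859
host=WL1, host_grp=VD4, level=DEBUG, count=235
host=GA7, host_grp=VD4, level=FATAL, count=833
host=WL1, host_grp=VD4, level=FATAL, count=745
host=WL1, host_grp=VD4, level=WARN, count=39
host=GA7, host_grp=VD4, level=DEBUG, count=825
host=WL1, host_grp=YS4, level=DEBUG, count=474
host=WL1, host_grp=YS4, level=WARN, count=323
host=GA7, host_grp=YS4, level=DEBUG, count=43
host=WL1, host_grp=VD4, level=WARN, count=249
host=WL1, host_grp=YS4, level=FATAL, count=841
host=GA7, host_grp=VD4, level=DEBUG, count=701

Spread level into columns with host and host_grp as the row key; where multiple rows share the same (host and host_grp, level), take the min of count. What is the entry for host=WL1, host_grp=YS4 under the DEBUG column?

474

Rows with host=WL1, host_grp=YS4 and level=DEBUG: count values are 667, 801, 474.
min(667, 801, 474) = 474.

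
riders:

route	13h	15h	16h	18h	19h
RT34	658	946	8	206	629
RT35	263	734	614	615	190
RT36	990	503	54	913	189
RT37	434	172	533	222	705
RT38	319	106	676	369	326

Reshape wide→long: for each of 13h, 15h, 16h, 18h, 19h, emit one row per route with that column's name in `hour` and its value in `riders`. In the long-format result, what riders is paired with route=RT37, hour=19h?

705

Unpivoting turns each (route, wide-column) pair into one long row.
The wide cell at row RT37, column 19h holds 705, so the long row (RT37, 19h) has riders=705.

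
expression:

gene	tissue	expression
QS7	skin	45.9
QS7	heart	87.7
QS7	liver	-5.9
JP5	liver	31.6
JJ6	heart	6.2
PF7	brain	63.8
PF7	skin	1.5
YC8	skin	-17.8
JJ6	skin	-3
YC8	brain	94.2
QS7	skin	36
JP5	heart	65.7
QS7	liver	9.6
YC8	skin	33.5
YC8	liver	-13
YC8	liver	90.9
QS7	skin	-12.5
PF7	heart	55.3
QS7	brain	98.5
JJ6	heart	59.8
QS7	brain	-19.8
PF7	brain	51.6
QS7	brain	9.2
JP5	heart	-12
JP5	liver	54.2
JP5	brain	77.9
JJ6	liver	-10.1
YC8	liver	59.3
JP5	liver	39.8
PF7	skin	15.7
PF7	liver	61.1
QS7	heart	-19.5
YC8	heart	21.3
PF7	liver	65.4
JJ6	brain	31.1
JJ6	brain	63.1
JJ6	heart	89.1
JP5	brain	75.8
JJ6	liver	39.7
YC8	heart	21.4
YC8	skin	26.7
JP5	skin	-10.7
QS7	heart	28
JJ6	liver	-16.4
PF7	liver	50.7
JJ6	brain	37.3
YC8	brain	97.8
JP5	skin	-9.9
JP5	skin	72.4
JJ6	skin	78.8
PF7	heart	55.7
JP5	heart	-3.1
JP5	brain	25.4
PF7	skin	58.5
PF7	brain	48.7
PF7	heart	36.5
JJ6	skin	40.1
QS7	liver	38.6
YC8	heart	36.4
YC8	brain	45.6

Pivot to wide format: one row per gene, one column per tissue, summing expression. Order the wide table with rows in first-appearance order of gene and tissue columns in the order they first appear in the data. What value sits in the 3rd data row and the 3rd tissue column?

13.2

With rows in first-appearance order of gene, row 3 is gene=JJ6. tissue columns in first-appearance order: skin, heart, liver, brain; column 3 is liver.
Long rows with gene=JJ6, tissue=liver: -10.1 + 39.7 + -16.4 = 13.2.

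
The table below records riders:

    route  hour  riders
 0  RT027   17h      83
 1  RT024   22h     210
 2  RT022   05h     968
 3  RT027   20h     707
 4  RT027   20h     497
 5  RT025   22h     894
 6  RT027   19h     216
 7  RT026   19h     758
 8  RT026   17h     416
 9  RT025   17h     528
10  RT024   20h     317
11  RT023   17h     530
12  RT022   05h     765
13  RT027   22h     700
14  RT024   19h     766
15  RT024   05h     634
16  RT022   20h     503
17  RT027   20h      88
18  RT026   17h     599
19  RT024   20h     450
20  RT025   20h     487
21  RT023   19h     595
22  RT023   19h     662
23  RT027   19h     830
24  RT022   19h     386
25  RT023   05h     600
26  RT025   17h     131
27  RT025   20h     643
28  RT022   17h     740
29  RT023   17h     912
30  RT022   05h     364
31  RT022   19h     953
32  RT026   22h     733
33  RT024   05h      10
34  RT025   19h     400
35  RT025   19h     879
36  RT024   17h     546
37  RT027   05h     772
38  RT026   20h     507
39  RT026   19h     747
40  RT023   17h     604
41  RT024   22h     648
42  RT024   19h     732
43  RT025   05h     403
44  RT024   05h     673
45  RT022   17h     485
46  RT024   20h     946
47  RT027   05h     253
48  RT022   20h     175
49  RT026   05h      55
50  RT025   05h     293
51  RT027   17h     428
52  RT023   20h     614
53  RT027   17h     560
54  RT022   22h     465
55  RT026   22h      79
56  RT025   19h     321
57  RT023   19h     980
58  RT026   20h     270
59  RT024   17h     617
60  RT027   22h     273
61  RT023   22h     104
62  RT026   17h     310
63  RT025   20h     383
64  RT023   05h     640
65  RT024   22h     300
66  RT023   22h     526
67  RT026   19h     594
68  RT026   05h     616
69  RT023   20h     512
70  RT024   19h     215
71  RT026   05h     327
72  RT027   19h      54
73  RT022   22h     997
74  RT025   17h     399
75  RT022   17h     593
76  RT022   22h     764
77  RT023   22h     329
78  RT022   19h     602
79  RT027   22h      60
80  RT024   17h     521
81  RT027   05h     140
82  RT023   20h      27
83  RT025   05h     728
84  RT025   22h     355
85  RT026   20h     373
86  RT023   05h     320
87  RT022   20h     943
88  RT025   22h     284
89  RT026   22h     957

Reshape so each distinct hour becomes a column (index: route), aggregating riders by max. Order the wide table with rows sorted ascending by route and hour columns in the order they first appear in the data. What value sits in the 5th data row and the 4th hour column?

507

With rows sorted ascending by route, row 5 is route=RT026. hour columns in first-appearance order: 17h, 22h, 05h, 20h, 19h; column 4 is 20h.
Long rows with route=RT026, hour=20h: max(507, 270, 373) = 507.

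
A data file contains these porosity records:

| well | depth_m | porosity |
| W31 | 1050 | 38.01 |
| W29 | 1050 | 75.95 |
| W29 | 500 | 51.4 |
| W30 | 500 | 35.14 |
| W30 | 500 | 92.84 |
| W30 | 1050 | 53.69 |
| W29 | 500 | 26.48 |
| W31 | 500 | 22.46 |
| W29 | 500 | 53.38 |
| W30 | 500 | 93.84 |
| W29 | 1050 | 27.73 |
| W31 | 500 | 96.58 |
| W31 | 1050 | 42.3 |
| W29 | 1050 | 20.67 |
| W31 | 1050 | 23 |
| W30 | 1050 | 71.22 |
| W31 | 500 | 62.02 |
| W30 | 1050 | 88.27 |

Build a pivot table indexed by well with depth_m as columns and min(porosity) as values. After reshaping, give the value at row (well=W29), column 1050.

Rows with well=W29 and depth_m=1050: porosity values are 75.95, 27.73, 20.67.
min(75.95, 27.73, 20.67) = 20.67.

20.67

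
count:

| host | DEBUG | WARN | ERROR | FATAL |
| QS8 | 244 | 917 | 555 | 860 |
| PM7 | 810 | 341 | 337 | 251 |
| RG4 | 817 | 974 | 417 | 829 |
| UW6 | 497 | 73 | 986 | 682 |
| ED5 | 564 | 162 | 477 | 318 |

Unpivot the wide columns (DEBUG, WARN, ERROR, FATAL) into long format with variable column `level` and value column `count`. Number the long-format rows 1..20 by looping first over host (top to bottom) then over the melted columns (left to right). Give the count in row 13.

497

20 rows total (5 × 4). Row 13: index ⌊(13-1)/4⌋ = 3 into host → UW6; (13-1) mod 4 = 0 into the melted columns → DEBUG.
So row 13 is (UW6, DEBUG, 497); count = 497.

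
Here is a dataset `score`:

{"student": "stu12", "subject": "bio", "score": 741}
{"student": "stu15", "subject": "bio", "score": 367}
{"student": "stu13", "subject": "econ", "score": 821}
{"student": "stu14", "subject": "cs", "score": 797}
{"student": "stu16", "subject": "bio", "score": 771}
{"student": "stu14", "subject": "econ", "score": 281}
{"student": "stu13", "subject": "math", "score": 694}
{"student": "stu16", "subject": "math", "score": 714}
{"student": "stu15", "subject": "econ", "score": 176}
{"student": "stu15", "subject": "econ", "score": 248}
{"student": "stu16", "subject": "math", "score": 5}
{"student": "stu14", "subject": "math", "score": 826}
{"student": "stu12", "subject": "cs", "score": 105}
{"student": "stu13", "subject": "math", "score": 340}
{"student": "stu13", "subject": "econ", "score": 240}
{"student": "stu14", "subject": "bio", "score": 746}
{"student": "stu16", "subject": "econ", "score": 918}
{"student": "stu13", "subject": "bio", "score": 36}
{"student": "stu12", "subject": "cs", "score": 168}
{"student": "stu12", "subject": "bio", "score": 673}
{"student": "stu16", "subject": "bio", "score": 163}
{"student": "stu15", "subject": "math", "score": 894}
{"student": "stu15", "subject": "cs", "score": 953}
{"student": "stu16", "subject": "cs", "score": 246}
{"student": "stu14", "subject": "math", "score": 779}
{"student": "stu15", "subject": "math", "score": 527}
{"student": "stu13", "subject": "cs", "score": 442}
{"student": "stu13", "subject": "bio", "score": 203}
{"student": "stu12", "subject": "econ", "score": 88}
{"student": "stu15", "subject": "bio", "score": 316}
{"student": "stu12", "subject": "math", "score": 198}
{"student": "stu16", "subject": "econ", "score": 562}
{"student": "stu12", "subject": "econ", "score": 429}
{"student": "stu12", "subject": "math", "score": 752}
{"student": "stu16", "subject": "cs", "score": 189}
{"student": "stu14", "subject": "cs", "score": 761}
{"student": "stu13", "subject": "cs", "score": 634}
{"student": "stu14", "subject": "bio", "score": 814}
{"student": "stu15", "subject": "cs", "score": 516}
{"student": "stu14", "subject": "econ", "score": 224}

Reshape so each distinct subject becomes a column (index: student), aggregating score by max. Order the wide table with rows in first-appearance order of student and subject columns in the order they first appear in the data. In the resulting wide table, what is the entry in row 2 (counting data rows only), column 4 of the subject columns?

894

With rows in first-appearance order of student, row 2 is student=stu15. subject columns in first-appearance order: bio, econ, cs, math; column 4 is math.
Long rows with student=stu15, subject=math: max(894, 527) = 894.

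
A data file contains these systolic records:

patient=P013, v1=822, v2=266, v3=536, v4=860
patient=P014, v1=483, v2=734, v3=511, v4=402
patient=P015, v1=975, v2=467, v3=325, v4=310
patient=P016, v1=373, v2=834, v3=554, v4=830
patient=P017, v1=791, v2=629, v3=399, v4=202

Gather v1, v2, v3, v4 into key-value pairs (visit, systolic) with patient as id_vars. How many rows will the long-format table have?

5 patient values × 4 melted columns = 20 rows.

20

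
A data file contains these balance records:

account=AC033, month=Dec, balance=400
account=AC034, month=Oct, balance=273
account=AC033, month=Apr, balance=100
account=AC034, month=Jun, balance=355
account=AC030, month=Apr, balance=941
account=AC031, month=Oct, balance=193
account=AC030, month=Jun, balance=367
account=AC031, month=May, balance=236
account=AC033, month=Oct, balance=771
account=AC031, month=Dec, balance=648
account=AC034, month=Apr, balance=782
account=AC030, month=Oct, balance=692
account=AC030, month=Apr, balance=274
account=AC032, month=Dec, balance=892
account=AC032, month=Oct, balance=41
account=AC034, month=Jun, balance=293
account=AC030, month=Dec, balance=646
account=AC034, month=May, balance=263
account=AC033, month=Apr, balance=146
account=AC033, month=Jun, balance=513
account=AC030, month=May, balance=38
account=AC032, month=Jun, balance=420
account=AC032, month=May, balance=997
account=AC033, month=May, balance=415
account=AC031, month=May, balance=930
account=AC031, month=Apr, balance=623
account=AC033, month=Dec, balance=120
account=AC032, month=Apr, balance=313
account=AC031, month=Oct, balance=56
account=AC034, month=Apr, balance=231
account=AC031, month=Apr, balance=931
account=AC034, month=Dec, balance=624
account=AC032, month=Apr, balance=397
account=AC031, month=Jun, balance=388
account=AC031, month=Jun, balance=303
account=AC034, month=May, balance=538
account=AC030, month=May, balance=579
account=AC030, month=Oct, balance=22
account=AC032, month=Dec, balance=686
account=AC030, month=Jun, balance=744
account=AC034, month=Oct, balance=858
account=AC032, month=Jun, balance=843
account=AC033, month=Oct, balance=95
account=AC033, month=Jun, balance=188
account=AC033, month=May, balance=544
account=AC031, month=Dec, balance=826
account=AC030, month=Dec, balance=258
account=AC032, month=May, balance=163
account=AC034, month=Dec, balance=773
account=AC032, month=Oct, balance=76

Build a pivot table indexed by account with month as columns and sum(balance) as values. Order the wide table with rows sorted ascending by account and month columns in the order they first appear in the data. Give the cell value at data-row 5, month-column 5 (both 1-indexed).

801

With rows sorted ascending by account, row 5 is account=AC034. month columns in first-appearance order: Dec, Oct, Apr, Jun, May; column 5 is May.
Long rows with account=AC034, month=May: 263 + 538 = 801.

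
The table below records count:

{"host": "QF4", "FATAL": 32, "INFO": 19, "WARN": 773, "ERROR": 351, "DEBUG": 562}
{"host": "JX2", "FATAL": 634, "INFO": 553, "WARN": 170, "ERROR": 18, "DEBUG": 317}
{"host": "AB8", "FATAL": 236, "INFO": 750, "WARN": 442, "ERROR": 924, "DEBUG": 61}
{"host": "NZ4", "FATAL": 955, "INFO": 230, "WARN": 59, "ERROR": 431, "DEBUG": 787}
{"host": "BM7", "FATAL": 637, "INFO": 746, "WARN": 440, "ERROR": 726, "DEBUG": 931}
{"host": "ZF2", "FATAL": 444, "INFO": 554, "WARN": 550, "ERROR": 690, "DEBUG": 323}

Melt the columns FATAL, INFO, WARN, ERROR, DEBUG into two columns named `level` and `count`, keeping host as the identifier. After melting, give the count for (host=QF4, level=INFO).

Unpivoting turns each (host, wide-column) pair into one long row.
The wide cell at row QF4, column INFO holds 19, so the long row (QF4, INFO) has count=19.

19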